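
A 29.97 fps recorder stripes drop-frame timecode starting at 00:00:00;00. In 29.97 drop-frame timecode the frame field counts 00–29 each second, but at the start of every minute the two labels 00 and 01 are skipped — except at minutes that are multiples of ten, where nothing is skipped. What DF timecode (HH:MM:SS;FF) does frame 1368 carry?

00:00:45;18

Each 10-minute DF block holds 10 × 60 × 30 − 9 × 2 = 17982 frames. 1368 ÷ 17982 → 0 full blocks, remainder 1368.
Within the partial block the first minute is 1800 frames and each further minute 1798, so 0 further minute boundaries passed. Total skipped labels = 18 × 0 + 2 × 0 = 0.
Non-drop label index = 1368 + 0 = 1368; at 30 labels/s that is 00:00:45:18, i.e. DF 00:00:45;18.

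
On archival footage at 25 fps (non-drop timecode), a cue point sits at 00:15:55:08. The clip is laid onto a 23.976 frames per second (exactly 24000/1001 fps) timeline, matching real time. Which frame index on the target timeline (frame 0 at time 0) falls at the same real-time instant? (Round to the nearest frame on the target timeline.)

Source frame index: (0×3600 + 15×60 + 55) × 25 + 8 = 23883.
Real time: 23883 / (25) = 23883/25 s.
Target frame: (23883/25) × (24000/1001) = 22927680/1001 ≈ 22904.775 → 22905.

frame 22905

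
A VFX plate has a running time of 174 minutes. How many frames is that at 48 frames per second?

174 min = 10440 s.
Frames = 10440 × 48 = 501120.

501120 frames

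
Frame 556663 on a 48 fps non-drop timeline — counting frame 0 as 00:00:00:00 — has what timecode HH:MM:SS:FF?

556663 ÷ 48 = 11597 full seconds, remainder 7 frames.
11597 s = 3 h 13 min 17 s.
Timecode: 03:13:17:07.

03:13:17:07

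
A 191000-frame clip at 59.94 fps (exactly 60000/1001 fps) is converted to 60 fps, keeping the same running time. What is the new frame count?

Target frames = source frames × (target rate / source rate) = 191000 × (60)/(60000/1001) = 191000 × 1001/1000 = 191191.

191191 frames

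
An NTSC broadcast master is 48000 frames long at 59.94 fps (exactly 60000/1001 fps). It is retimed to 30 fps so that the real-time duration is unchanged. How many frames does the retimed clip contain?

Target frames = source frames × (target rate / source rate) = 48000 × (30)/(60000/1001) = 48000 × 1001/2000 = 24024.

24024 frames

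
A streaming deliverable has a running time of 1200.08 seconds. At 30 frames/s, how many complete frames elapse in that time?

Frames = 1200.08 × 30 = 180012/5 ≈ 36002.4000.
Complete frames: 36002.

36002 frames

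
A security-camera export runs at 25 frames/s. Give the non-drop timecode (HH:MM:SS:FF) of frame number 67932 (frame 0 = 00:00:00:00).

67932 ÷ 25 = 2717 full seconds, remainder 7 frames.
2717 s = 0 h 45 min 17 s.
Timecode: 00:45:17:07.

00:45:17:07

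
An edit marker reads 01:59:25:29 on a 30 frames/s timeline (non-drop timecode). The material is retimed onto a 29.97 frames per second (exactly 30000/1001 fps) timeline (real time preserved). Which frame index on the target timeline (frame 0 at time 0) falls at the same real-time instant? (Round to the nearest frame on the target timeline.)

frame 214764

Source frame index: (1×3600 + 59×60 + 25) × 30 + 29 = 214979.
Real time: 214979 / (30) = 214979/30 s.
Target frame: (214979/30) × (30000/1001) = 214979000/1001 ≈ 214764.236 → 214764.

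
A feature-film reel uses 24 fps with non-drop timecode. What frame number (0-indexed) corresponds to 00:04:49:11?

6947

Total seconds to the label: (0 × 3600 + 4 × 60 + 49) = 289.
Frame index = 289 × 24 + 11 = 6947.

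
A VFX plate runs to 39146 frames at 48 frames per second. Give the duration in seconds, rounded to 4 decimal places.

815.5417 seconds

Running time = 39146 × 1/48 = 19573/24 s ≈ 815.5417 s.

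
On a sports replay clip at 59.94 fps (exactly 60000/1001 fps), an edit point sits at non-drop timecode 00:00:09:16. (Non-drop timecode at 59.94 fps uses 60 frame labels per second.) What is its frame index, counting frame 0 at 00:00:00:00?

frame 556

Total seconds to the label: (0 × 3600 + 0 × 60 + 9) = 9.
Frame index = 9 × 60 + 16 = 556.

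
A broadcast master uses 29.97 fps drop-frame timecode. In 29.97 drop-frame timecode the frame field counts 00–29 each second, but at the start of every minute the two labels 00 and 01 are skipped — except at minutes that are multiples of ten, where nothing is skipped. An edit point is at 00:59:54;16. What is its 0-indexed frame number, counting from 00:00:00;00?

Complete 10-minute blocks: 5, each 17982 frames → 89910.
Remaining 9 whole minutes in the current block: 1800 + 8 × 1798 = 16184 frames.
Within the current minute: 54 × 30 + 16 − 2 = 1634 (labels ;00/;01 skipped at this minute). Total = 89910 + 16184 + 1634 = 107728.

107728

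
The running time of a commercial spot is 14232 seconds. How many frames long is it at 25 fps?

355800 frames

Frames = 14232 × 25 = 355800.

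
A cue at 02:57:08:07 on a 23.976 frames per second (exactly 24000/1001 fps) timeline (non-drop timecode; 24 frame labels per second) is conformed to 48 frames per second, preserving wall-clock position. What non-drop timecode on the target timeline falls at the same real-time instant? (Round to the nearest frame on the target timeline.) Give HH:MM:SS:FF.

02:57:18:44

Source frame index: (2×3600 + 57×60 + 8) × 24 + 7 = 255079.
Real time: 255079 / (24000/1001) = 255334079/24000 s.
Target frame: (255334079/24000) × (48) = 255334079/500 ≈ 510668.158 → 510668.
At 48 labels/s: frame 510668 → 02:57:18:44.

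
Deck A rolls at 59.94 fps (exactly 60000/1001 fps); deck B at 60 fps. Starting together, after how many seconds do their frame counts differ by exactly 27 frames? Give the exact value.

The gap grows by |60 − 60000/1001| = 60/1001 frames per second.
Time for a 27-frame gap: 27 ÷ (60/1001) = 450.45 s.

450.45 seconds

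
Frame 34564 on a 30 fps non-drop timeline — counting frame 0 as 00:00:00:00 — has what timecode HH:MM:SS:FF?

34564 ÷ 30 = 1152 full seconds, remainder 4 frames.
1152 s = 0 h 19 min 12 s.
Timecode: 00:19:12:04.

00:19:12:04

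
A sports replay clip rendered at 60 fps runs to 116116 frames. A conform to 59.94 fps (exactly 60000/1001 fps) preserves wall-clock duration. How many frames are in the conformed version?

Target frames = source frames × (target rate / source rate) = 116116 × (60000/1001)/(60) = 116116 × 1000/1001 = 116000.

116000 frames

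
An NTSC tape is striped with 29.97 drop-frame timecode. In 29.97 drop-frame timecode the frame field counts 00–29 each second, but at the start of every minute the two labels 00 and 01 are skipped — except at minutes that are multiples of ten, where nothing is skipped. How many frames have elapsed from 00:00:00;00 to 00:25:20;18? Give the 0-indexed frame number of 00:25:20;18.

45572

Complete 10-minute blocks: 2, each 17982 frames → 35964.
Remaining 5 whole minutes in the current block: 1800 + 4 × 1798 = 8992 frames.
Within the current minute: 20 × 30 + 18 − 2 = 616 (labels ;00/;01 skipped at this minute). Total = 35964 + 8992 + 616 = 45572.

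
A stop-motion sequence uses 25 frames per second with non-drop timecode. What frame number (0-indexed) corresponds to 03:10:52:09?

Total seconds to the label: (3 × 3600 + 10 × 60 + 52) = 11452.
Frame index = 11452 × 25 + 9 = 286309.

286309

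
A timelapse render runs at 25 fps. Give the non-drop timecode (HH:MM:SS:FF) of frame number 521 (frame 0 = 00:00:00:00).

521 ÷ 25 = 20 full seconds, remainder 21 frames.
20 s = 0 h 0 min 20 s.
Timecode: 00:00:20:21.

00:00:20:21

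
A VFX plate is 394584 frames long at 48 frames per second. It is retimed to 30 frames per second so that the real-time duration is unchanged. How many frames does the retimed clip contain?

246615 frames

Target frames = source frames × (target rate / source rate) = 394584 × (30)/(48) = 394584 × 5/8 = 246615.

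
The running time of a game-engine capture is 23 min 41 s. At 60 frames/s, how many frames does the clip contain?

23 min 41 s = 1421 s.
Frames = 1421 × 60 = 85260.

85260 frames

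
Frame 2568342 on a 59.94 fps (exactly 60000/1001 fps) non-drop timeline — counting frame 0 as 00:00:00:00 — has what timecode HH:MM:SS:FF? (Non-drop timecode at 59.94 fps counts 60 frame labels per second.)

11:53:25:42

2568342 ÷ 60 = 42805 full seconds, remainder 42 frames.
42805 s = 11 h 53 min 25 s.
Timecode: 11:53:25:42.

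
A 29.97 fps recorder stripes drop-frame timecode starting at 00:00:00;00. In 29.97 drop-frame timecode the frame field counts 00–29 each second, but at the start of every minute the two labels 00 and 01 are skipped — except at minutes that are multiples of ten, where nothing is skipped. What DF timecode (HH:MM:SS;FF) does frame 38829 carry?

Each 10-minute DF block holds 10 × 60 × 30 − 9 × 2 = 17982 frames. 38829 ÷ 17982 → 2 full blocks, remainder 2865.
Within the partial block the first minute is 1800 frames and each further minute 1798, so 1 further minute boundary passed. Total skipped labels = 18 × 2 + 2 × 1 = 38.
Non-drop label index = 38829 + 38 = 38867; at 30 labels/s that is 00:21:35:17, i.e. DF 00:21:35;17.

00:21:35;17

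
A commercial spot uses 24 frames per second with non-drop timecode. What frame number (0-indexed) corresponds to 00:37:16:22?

frame 53686

Total seconds to the label: (0 × 3600 + 37 × 60 + 16) = 2236.
Frame index = 2236 × 24 + 22 = 53686.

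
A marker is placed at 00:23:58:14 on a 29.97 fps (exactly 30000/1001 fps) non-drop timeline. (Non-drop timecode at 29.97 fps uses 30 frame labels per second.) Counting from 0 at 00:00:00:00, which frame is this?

frame 43154

Total seconds to the label: (0 × 3600 + 23 × 60 + 58) = 1438.
Frame index = 1438 × 30 + 14 = 43154.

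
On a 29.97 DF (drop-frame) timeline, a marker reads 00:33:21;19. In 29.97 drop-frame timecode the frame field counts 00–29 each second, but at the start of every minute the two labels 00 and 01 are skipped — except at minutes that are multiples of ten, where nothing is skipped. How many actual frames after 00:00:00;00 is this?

59989

As if non-drop at 30 labels/s: (0 × 3600 + 33 × 60 + 21) × 30 + 19 = 60049.
Minute boundaries passed: 33; those not divisible by 10: 33 − 3 = 30; dropped labels = 2 × 30 = 60.
Actual frame index = 60049 − 60 = 59989.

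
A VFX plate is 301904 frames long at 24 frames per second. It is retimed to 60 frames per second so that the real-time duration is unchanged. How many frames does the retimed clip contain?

754760 frames

Target frames = source frames × (target rate / source rate) = 301904 × (60)/(24) = 301904 × 5/2 = 754760.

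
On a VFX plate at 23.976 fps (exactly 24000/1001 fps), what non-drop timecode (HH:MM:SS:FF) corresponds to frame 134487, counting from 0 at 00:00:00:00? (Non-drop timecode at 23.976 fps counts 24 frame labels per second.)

134487 ÷ 24 = 5603 full seconds, remainder 15 frames.
5603 s = 1 h 33 min 23 s.
Timecode: 01:33:23:15.

01:33:23:15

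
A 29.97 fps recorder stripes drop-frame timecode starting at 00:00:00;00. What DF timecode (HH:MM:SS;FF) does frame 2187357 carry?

Ten DF minutes hold 17982 frames, so frame 2187357 lies in block 121 (frames 2175822–2193803) with 11535 frames into that block.
The block's first minute is 1800 frames and the rest 1798 each; 11535 frames reaches minute 6, so 121 × 18 + 6 × 2 = 2190 labels have been skipped so far.
Adding those back, label number 2187357 + 2190 = 2189547 at 30 labels/s is 72984 s + 27 f = 20 h 16 min 24 s frame 27, i.e. 20:16:24;27.

20:16:24;27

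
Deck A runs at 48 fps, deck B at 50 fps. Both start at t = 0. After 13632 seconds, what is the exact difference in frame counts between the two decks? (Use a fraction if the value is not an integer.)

27264 frames

A emits 48 × 13632 = 654336 frames; B emits 50 × 13632 = 681600.
Difference = 27264 frames; B is ahead of A.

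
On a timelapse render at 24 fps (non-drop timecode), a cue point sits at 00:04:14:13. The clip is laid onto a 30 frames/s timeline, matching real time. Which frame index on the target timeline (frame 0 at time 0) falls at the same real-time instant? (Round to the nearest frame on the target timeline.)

frame 7636

Source frame index: (0×3600 + 4×60 + 14) × 24 + 13 = 6109.
Real time: 6109 / (24) = 6109/24 s.
Target frame: (6109/24) × (30) = 30545/4 ≈ 7636.250 → 7636.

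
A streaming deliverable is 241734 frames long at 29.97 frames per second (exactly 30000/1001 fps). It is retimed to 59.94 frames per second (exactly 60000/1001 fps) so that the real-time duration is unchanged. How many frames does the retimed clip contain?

483468 frames

Target frames = source frames × (target rate / source rate) = 241734 × (60000/1001)/(30000/1001) = 241734 × 2 = 483468.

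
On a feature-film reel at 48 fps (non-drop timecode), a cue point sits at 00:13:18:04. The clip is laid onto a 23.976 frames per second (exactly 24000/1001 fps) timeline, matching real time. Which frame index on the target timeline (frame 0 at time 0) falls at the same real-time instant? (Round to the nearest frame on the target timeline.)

Source frame index: (0×3600 + 13×60 + 18) × 48 + 4 = 38308.
Real time: 38308 / (48) = 9577/12 s.
Target frame: (9577/12) × (24000/1001) = 19154000/1001 ≈ 19134.865 → 19135.

frame 19135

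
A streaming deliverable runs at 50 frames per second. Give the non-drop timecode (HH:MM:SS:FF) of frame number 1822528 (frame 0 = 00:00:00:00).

1822528 ÷ 50 = 36450 full seconds, remainder 28 frames.
36450 s = 10 h 7 min 30 s.
Timecode: 10:07:30:28.

10:07:30:28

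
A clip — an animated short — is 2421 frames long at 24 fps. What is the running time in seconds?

Running time = 2421 / (24) = 100.875 s.

100.875 seconds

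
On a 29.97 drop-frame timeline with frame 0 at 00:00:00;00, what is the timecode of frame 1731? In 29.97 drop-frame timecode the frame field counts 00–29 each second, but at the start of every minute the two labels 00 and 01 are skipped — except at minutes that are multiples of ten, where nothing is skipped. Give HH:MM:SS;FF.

00:00:57;21

Ten DF minutes hold 17982 frames, so frame 1731 lies in block 0 (frames 0–17981) with 1731 frames into that block.
The block's first minute is 1800 frames and the rest 1798 each; 1731 frames reaches minute 0, so 0 × 18 + 0 × 2 = 0 labels have been skipped so far.
Adding those back, label number 1731 + 0 = 1731 at 30 labels/s is 57 s + 21 f = 0 h 0 min 57 s frame 21, i.e. 00:00:57;21.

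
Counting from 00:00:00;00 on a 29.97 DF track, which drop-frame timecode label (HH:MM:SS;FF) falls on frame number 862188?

Ten DF minutes hold 17982 frames, so frame 862188 lies in block 47 (frames 845154–863135) with 17034 frames into that block.
The block's first minute is 1800 frames and the rest 1798 each; 17034 frames reaches minute 9, so 47 × 18 + 9 × 2 = 864 labels have been skipped so far.
Adding those back, label number 862188 + 864 = 863052 at 30 labels/s is 28768 s + 12 f = 7 h 59 min 28 s frame 12, i.e. 07:59:28;12.

07:59:28;12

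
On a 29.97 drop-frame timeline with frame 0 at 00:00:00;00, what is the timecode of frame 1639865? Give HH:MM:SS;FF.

Ten DF minutes hold 17982 frames, so frame 1639865 lies in block 91 (frames 1636362–1654343) with 3503 frames into that block.
The block's first minute is 1800 frames and the rest 1798 each; 3503 frames reaches minute 1, so 91 × 18 + 1 × 2 = 1640 labels have been skipped so far.
Adding those back, label number 1639865 + 1640 = 1641505 at 30 labels/s is 54716 s + 25 f = 15 h 11 min 56 s frame 25, i.e. 15:11:56;25.

15:11:56;25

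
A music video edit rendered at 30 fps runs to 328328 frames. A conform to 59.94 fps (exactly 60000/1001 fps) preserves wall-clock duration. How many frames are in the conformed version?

656000 frames

Target frames = source frames × (target rate / source rate) = 328328 × (60000/1001)/(30) = 328328 × 2000/1001 = 656000.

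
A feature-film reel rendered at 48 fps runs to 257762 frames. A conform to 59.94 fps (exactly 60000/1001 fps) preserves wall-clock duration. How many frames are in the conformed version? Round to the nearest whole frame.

321881 frames

Frames at target rate = 257762 × (60000/1001) / (48) = 322202500/1001 ≈ 321880.619.
Nearest whole frame: 321881.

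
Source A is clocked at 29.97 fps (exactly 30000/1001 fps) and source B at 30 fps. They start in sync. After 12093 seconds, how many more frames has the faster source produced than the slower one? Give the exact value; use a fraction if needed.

A emits 30000/1001 × 12093 = 362790000/1001 frames; B emits 30 × 12093 = 362790.
Difference = 362790/1001 frames (≈ 362.4276); B is ahead of A.

362790/1001 frames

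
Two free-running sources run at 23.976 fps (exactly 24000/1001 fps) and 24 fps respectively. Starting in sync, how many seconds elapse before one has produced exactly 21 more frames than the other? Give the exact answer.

The gap grows by |24 − 24000/1001| = 24/1001 frames per second.
Time for a 21-frame gap: 21 ÷ (24/1001) = 875.875 s.

875.875 seconds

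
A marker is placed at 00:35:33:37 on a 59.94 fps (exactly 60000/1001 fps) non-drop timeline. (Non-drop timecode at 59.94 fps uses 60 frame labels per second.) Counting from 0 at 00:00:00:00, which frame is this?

Total seconds to the label: (0 × 3600 + 35 × 60 + 33) = 2133.
Frame index = 2133 × 60 + 37 = 128017.

128017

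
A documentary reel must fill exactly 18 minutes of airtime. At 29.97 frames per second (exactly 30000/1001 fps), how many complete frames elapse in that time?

18 min = 1080 s.
Frames = 1080 × 30000/1001 = 32400000/1001 ≈ 32367.6324.
Complete frames: 32367.

32367 frames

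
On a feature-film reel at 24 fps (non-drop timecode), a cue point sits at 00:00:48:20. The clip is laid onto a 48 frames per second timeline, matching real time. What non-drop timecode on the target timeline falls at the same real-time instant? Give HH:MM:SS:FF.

00:00:48:40

Source frame index: (0×3600 + 0×60 + 48) × 24 + 20 = 1172.
Real time: 1172 / (24) = 293/6 s.
Target frame: (293/6) × (48) = 2344.
At 48 labels/s: frame 2344 → 00:00:48:40.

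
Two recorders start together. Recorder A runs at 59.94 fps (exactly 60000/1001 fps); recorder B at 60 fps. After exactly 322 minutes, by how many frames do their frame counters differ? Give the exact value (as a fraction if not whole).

165600/143 frames

322 min = 19320 s.
A emits 60000/1001 × 19320 = 165600000/143 frames; B emits 60 × 19320 = 1159200.
Difference = 165600/143 frames (≈ 1158.0420); B is ahead of A.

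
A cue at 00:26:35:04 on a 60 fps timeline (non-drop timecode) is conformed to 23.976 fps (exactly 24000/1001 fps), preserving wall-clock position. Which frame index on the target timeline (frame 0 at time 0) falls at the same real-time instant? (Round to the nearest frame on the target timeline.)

Source frame index: (0×3600 + 26×60 + 35) × 60 + 4 = 95704.
Real time: 95704 / (60) = 23926/15 s.
Target frame: (23926/15) × (24000/1001) = 5468800/143 ≈ 38243.357 → 38243.

frame 38243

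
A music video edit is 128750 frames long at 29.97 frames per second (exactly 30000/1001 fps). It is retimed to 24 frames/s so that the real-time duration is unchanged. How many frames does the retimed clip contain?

103103 frames

Target frames = source frames × (target rate / source rate) = 128750 × (24)/(30000/1001) = 128750 × 1001/1250 = 103103.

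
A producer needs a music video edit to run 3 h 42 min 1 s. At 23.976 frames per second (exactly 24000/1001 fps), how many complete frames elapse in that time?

3 h 42 min 1 s = 13321 s.
Frames = 13321 × 24000/1001 = 4152000/13 ≈ 319384.6154.
Complete frames: 319384.

319384 frames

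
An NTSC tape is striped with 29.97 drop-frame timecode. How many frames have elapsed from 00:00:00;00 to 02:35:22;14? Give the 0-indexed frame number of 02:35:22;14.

279394

Complete 10-minute blocks: 15, each 17982 frames → 269730.
Remaining 5 whole minutes in the current block: 1800 + 4 × 1798 = 8992 frames.
Within the current minute: 22 × 30 + 14 − 2 = 672 (labels ;00/;01 skipped at this minute). Total = 269730 + 8992 + 672 = 279394.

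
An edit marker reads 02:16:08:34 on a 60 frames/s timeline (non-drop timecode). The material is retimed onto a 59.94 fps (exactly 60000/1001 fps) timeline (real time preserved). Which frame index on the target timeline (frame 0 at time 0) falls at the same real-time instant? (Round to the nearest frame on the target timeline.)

frame 489624

Source frame index: (2×3600 + 16×60 + 8) × 60 + 34 = 490114.
Real time: 490114 / (60) = 245057/30 s.
Target frame: (245057/30) × (60000/1001) = 490114000/1001 ≈ 489624.376 → 489624.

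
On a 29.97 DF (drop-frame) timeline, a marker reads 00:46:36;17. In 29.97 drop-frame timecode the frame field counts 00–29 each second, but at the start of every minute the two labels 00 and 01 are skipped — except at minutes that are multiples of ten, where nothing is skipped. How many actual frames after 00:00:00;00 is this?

As if non-drop at 30 labels/s: (0 × 3600 + 46 × 60 + 36) × 30 + 17 = 83897.
Minute boundaries passed: 46; those not divisible by 10: 46 − 4 = 42; dropped labels = 2 × 42 = 84.
Actual frame index = 83897 − 84 = 83813.

83813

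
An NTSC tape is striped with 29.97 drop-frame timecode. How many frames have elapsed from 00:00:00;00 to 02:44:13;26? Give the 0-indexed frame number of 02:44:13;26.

As if non-drop at 30 labels/s: (2 × 3600 + 44 × 60 + 13) × 30 + 26 = 295616.
Minute boundaries passed: 164; those not divisible by 10: 164 − 16 = 148; dropped labels = 2 × 148 = 296.
Actual frame index = 295616 − 296 = 295320.

295320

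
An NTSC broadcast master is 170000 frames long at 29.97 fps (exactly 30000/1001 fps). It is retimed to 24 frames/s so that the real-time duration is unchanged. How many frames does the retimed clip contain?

Target frames = source frames × (target rate / source rate) = 170000 × (24)/(30000/1001) = 170000 × 1001/1250 = 136136.

136136 frames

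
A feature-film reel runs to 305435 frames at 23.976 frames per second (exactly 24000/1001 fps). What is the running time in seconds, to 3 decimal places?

12739.185 seconds

Running time = 305435 × 1001/24000 = 61148087/4800 s ≈ 12739.185 s.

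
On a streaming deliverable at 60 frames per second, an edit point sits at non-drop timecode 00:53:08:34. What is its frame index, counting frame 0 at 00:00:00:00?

frame 191314

Total seconds to the label: (0 × 3600 + 53 × 60 + 8) = 3188.
Frame index = 3188 × 60 + 34 = 191314.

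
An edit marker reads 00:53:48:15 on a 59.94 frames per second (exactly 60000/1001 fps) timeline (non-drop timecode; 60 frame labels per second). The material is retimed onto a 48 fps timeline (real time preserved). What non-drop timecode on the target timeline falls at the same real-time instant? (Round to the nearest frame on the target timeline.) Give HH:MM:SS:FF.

Source frame index: (0×3600 + 53×60 + 48) × 60 + 15 = 193695.
Real time: 193695 / (60000/1001) = 12925913/4000 s.
Target frame: (12925913/4000) × (48) = 38777739/250 ≈ 155110.956 → 155111.
At 48 labels/s: frame 155111 → 00:53:51:23.

00:53:51:23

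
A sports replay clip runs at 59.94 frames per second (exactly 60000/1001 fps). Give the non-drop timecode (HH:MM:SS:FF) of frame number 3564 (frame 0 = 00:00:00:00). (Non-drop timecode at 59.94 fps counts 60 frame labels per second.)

3564 ÷ 60 = 59 full seconds, remainder 24 frames.
59 s = 0 h 0 min 59 s.
Timecode: 00:00:59:24.

00:00:59:24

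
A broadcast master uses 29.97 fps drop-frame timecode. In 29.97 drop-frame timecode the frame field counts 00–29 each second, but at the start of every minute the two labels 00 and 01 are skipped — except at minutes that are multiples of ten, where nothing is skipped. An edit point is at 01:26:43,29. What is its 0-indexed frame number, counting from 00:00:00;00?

Complete 10-minute blocks: 8, each 17982 frames → 143856.
Remaining 6 whole minutes in the current block: 1800 + 5 × 1798 = 10790 frames.
Within the current minute: 43 × 30 + 29 − 2 = 1317 (labels ;00/;01 skipped at this minute). Total = 143856 + 10790 + 1317 = 155963.

155963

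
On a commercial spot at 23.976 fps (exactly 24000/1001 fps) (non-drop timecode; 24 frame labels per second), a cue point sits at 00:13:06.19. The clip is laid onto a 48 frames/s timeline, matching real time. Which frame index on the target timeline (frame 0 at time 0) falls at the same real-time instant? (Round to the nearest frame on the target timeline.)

frame 37804

Source frame index: (0×3600 + 13×60 + 6) × 24 + 19 = 18883.
Real time: 18883 / (24000/1001) = 18901883/24000 s.
Target frame: (18901883/24000) × (48) = 18901883/500 ≈ 37803.766 → 37804.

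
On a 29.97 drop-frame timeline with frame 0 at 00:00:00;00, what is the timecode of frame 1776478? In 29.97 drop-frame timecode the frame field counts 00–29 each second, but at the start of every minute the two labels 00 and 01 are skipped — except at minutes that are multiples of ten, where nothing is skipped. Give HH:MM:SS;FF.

16:27:55;06

Ten DF minutes hold 17982 frames, so frame 1776478 lies in block 98 (frames 1762236–1780217) with 14242 frames into that block.
The block's first minute is 1800 frames and the rest 1798 each; 14242 frames reaches minute 7, so 98 × 18 + 7 × 2 = 1778 labels have been skipped so far.
Adding those back, label number 1776478 + 1778 = 1778256 at 30 labels/s is 59275 s + 6 f = 16 h 27 min 55 s frame 6, i.e. 16:27:55;06.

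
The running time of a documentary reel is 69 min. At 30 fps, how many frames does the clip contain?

69 min = 4140 s.
Frames = 4140 × 30 = 124200.

124200 frames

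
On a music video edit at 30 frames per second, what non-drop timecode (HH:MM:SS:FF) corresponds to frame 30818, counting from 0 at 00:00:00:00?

00:17:07:08

30818 ÷ 30 = 1027 full seconds, remainder 8 frames.
1027 s = 0 h 17 min 7 s.
Timecode: 00:17:07:08.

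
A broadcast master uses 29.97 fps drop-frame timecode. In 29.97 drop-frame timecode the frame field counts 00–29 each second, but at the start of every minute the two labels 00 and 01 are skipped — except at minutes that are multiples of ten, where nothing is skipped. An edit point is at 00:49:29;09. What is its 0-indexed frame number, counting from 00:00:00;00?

88989

Complete 10-minute blocks: 4, each 17982 frames → 71928.
Remaining 9 whole minutes in the current block: 1800 + 8 × 1798 = 16184 frames.
Within the current minute: 29 × 30 + 9 − 2 = 877 (labels ;00/;01 skipped at this minute). Total = 71928 + 16184 + 877 = 88989.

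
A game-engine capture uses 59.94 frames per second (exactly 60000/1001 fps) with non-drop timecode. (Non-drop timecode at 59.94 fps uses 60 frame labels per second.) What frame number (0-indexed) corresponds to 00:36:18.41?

130721

Total seconds to the label: (0 × 3600 + 36 × 60 + 18) = 2178.
Frame index = 2178 × 60 + 41 = 130721.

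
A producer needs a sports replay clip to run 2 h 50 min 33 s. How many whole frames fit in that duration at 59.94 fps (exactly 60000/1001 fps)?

613366 frames

2 h 50 min 33 s = 10233 s.
Frames = 10233 × 60000/1001 = 613980000/1001 ≈ 613366.6334.
Complete frames: 613366.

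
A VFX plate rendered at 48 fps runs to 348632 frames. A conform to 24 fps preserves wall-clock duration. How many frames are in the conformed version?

174316 frames

Target frames = source frames × (target rate / source rate) = 348632 × (24)/(48) = 348632 × 1/2 = 174316.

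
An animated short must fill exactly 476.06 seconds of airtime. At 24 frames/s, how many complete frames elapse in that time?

11425 frames

Frames = 476.06 × 24 = 285636/25 ≈ 11425.4400.
Complete frames: 11425.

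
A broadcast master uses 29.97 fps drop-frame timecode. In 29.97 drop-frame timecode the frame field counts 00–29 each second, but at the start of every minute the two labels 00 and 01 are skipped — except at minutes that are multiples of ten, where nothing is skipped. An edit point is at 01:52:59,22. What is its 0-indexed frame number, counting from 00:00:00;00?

203190

As if non-drop at 30 labels/s: (1 × 3600 + 52 × 60 + 59) × 30 + 22 = 203392.
Minute boundaries passed: 112; those not divisible by 10: 112 − 11 = 101; dropped labels = 2 × 101 = 202.
Actual frame index = 203392 − 202 = 203190.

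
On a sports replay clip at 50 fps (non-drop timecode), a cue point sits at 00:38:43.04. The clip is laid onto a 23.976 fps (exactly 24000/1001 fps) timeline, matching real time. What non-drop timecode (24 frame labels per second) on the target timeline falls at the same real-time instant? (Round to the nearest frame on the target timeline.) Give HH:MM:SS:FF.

00:38:40:18

Source frame index: (0×3600 + 38×60 + 43) × 50 + 4 = 116154.
Real time: 116154 / (50) = 58077/25 s.
Target frame: (58077/25) × (24000/1001) = 55753920/1001 ≈ 55698.222 → 55698.
At 24 labels/s: frame 55698 → 00:38:40:18.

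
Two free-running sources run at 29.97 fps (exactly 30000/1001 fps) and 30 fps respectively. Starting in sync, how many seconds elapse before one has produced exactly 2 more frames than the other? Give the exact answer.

1001/15 seconds

The gap grows by |30 − 30000/1001| = 30/1001 frames per second.
Time for a 2-frame gap: 2 ÷ (30/1001) = 1001/15 s.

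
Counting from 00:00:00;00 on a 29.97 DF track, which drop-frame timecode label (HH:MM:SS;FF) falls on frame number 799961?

Ten DF minutes hold 17982 frames, so frame 799961 lies in block 44 (frames 791208–809189) with 8753 frames into that block.
The block's first minute is 1800 frames and the rest 1798 each; 8753 frames reaches minute 4, so 44 × 18 + 4 × 2 = 800 labels have been skipped so far.
Adding those back, label number 799961 + 800 = 800761 at 30 labels/s is 26692 s + 1 f = 7 h 24 min 52 s frame 1, i.e. 07:24:52;01.

07:24:52;01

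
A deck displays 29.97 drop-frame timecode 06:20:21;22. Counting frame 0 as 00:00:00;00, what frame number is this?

683968

Complete 10-minute blocks: 38, each 17982 frames → 683316.
Remaining 0 whole minutes in the current block: 0 frames.
Within the current minute: 21 × 30 + 22 = 652. Total = 683316 + 0 + 652 = 683968.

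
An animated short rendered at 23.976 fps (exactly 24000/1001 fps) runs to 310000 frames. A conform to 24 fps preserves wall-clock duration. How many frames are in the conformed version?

310310 frames

Target frames = source frames × (target rate / source rate) = 310000 × (24)/(24000/1001) = 310000 × 1001/1000 = 310310.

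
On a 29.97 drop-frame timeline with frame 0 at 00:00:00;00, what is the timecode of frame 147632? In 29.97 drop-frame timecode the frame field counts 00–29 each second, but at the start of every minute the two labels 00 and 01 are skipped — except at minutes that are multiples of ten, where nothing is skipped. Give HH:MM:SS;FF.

Ten DF minutes hold 17982 frames, so frame 147632 lies in block 8 (frames 143856–161837) with 3776 frames into that block.
The block's first minute is 1800 frames and the rest 1798 each; 3776 frames reaches minute 2, so 8 × 18 + 2 × 2 = 148 labels have been skipped so far.
Adding those back, label number 147632 + 148 = 147780 at 30 labels/s is 4926 s + 0 f = 1 h 22 min 6 s frame 0, i.e. 01:22:06;00.

01:22:06;00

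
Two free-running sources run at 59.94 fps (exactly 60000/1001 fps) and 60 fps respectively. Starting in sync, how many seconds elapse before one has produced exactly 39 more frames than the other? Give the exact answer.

650.65 seconds

The gap grows by |60 − 60000/1001| = 60/1001 frames per second.
Time for a 39-frame gap: 39 ÷ (60/1001) = 650.65 s.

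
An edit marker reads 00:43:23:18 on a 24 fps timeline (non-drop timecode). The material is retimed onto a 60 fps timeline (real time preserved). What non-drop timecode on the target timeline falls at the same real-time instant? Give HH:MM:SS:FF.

Source frame index: (0×3600 + 43×60 + 23) × 24 + 18 = 62490.
Real time: 62490 / (24) = 10415/4 s.
Target frame: (10415/4) × (60) = 156225.
At 60 labels/s: frame 156225 → 00:43:23:45.

00:43:23:45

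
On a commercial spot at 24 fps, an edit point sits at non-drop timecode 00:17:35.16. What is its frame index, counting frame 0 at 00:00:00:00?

Total seconds to the label: (0 × 3600 + 17 × 60 + 35) = 1055.
Frame index = 1055 × 24 + 16 = 25336.

25336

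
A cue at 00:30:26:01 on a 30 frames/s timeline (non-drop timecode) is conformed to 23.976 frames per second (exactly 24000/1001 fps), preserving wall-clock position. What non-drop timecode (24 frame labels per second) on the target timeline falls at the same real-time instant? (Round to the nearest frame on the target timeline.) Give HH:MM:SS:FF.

Source frame index: (0×3600 + 30×60 + 26) × 30 + 1 = 54781.
Real time: 54781 / (30) = 54781/30 s.
Target frame: (54781/30) × (24000/1001) = 43824800/1001 ≈ 43781.019 → 43781.
At 24 labels/s: frame 43781 → 00:30:24:05.

00:30:24:05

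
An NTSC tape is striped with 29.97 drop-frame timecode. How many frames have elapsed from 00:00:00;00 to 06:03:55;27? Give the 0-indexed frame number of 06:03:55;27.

As if non-drop at 30 labels/s: (6 × 3600 + 3 × 60 + 55) × 30 + 27 = 655077.
Minute boundaries passed: 363; those not divisible by 10: 363 − 36 = 327; dropped labels = 2 × 327 = 654.
Actual frame index = 655077 − 654 = 654423.

654423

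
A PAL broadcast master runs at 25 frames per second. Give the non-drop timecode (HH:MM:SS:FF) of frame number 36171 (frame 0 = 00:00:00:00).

36171 ÷ 25 = 1446 full seconds, remainder 21 frames.
1446 s = 0 h 24 min 6 s.
Timecode: 00:24:06:21.

00:24:06:21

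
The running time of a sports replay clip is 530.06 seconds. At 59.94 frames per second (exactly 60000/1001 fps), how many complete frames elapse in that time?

Frames = 530.06 × 60000/1001 = 31803600/1001 ≈ 31771.8282.
Complete frames: 31771.

31771 frames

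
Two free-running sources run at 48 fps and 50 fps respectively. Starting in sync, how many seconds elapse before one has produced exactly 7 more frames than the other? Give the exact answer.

The gap grows by |50 − 48| = 2 frames per second.
Time for a 7-frame gap: 7 ÷ (2) = 3.5 s.

3.5 seconds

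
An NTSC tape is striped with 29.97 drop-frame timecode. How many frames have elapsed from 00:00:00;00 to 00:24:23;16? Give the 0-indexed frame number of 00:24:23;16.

43862

Complete 10-minute blocks: 2, each 17982 frames → 35964.
Remaining 4 whole minutes in the current block: 1800 + 3 × 1798 = 7194 frames.
Within the current minute: 23 × 30 + 16 − 2 = 704 (labels ;00/;01 skipped at this minute). Total = 35964 + 7194 + 704 = 43862.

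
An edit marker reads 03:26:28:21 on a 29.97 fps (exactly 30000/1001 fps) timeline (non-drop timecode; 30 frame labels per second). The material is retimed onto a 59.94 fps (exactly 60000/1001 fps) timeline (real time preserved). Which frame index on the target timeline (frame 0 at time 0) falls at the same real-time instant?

frame 743322

Source frame index: (3×3600 + 26×60 + 28) × 30 + 21 = 371661.
Real time: 371661 / (30000/1001) = 124010887/10000 s.
Target frame: (124010887/10000) × (60000/1001) = 743322.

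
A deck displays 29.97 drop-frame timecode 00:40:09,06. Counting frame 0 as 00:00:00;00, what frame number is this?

72204

Complete 10-minute blocks: 4, each 17982 frames → 71928.
Remaining 0 whole minutes in the current block: 0 frames.
Within the current minute: 9 × 30 + 6 = 276. Total = 71928 + 0 + 276 = 72204.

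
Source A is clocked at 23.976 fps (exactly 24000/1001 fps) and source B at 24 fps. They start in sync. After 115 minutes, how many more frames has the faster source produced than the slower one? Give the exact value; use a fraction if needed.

165600/1001 frames

115 min = 6900 s.
A emits 24000/1001 × 6900 = 165600000/1001 frames; B emits 24 × 6900 = 165600.
Difference = 165600/1001 frames (≈ 165.4346); B is ahead of A.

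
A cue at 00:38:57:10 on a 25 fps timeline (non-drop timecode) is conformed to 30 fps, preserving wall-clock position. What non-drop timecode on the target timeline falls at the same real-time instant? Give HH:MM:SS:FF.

00:38:57:12

Source frame index: (0×3600 + 38×60 + 57) × 25 + 10 = 58435.
Real time: 58435 / (25) = 11687/5 s.
Target frame: (11687/5) × (30) = 70122.
At 30 labels/s: frame 70122 → 00:38:57:12.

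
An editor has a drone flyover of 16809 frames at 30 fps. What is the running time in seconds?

560.3 seconds

Running time = 16809 / (30) = 560.3 s.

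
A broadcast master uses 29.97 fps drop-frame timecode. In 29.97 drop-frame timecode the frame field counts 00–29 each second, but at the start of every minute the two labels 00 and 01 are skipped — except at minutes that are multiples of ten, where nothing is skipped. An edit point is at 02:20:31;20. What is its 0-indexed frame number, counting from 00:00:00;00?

Complete 10-minute blocks: 14, each 17982 frames → 251748.
Remaining 0 whole minutes in the current block: 0 frames.
Within the current minute: 31 × 30 + 20 = 950. Total = 251748 + 0 + 950 = 252698.

252698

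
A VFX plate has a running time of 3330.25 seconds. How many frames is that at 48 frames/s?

159852 frames

Frames = 3330.25 × 48 = 159852.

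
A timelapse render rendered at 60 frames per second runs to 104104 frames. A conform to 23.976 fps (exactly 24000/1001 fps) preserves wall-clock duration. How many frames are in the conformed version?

41600 frames

Target frames = source frames × (target rate / source rate) = 104104 × (24000/1001)/(60) = 104104 × 400/1001 = 41600.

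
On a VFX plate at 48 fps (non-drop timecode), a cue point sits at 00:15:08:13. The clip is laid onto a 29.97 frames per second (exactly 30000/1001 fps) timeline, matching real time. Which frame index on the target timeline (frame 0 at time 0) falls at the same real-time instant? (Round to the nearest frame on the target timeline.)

frame 27221

Source frame index: (0×3600 + 15×60 + 8) × 48 + 13 = 43597.
Real time: 43597 / (48) = 43597/48 s.
Target frame: (43597/48) × (30000/1001) = 27248125/1001 ≈ 27220.904 → 27221.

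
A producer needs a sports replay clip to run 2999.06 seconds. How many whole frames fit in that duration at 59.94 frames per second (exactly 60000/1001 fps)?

179763 frames

Frames = 2999.06 × 60000/1001 = 179943600/1001 ≈ 179763.8362.
Complete frames: 179763.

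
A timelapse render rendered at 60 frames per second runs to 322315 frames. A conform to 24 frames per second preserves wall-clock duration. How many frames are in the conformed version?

128926 frames

Target frames = source frames × (target rate / source rate) = 322315 × (24)/(60) = 322315 × 2/5 = 128926.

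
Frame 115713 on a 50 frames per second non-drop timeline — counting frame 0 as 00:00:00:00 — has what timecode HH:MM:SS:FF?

00:38:34:13

115713 ÷ 50 = 2314 full seconds, remainder 13 frames.
2314 s = 0 h 38 min 34 s.
Timecode: 00:38:34:13.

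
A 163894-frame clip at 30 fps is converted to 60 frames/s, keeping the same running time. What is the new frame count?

Frames at target rate = 163894 × (60) / (30) = 327788.

327788 frames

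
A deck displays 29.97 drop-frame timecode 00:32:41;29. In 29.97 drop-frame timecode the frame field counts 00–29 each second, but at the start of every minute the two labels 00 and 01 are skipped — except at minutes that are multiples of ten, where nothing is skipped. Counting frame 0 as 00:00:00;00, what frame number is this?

58801

Complete 10-minute blocks: 3, each 17982 frames → 53946.
Remaining 2 whole minutes in the current block: 1800 + 1 × 1798 = 3598 frames.
Within the current minute: 41 × 30 + 29 − 2 = 1257 (labels ;00/;01 skipped at this minute). Total = 53946 + 3598 + 1257 = 58801.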